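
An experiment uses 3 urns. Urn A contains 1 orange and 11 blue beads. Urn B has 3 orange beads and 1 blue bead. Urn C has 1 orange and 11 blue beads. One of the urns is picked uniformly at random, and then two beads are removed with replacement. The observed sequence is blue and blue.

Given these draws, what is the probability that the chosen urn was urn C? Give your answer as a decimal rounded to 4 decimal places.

Compute the likelihood of the observed sequence for each case: P(data | urn A) = (11/12)(11/12) = 121/144; P(data | urn B) = (1/4)(1/4) = 1/16; P(data | urn C) = (11/12)(11/12) = 121/144.
Weighting by the prior gives 1/3 · 121/144 = 121/432, 1/3 · 1/16 = 1/48, 1/3 · 121/144 = 121/432; summing to 251/432.
Hence P(urn C | data) = (121/432) / (251/432) = 121/251.

0.4821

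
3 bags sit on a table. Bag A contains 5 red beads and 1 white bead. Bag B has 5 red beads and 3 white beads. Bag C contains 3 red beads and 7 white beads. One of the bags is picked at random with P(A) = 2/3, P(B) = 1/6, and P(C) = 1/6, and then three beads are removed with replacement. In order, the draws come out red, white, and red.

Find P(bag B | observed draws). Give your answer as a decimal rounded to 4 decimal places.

Compute the likelihood of the observed sequence for each case: P(data | bag A) = (5/6)(1/6)(5/6) = 0.11574; P(data | bag B) = (5/8)(3/8)(5/8) = 0.14648; P(data | bag C) = (3/10)(7/10)(3/10) = 0.063.
Multiplying each by its prior: 2/3 · 0.11574 = 0.07716, 1/6 · 0.14648 = 0.024414, 1/6 · 0.063 = 0.0105; summing to 0.11207.
Hence P(bag B | data) = (0.024414) / (0.11207) = 0.21784.

0.2178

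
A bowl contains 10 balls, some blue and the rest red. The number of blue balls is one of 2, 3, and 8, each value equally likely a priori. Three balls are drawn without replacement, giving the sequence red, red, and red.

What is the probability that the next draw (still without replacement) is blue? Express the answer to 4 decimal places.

0.3407

Compute the likelihood of the observed sequence for each case: P(data | r = 2) = (8/10)(7/9)(6/8) = 7/15; P(data | r = 3) = (7/10)(6/9)(5/8) = 7/24; P(data | r = 8) = (2/10)(1/9)(0/8) = 0.
Weighting by the prior gives 1/3 · 7/15 = 7/45, 1/3 · 7/24 = 7/72, 1/3 · 0 = 0; these sum to 91/360.
Normalising, the posterior is P(r = 2 | data) = 8/13, P(r = 3 | data) = 5/13, P(r = 8 | data) = 0.
So P(blue next | data) = Σ P(blue next | H) P(H | data) = (2/7)(8/13) + (3/7)(5/13) = 31/91.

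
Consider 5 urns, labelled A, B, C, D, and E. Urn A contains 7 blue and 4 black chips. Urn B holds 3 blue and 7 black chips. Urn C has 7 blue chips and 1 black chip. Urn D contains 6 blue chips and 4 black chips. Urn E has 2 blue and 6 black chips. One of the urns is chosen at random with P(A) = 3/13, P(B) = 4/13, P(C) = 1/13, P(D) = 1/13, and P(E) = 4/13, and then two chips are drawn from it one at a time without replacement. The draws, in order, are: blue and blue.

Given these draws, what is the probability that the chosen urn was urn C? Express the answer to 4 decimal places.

For each hypothesis, P(data | H) works out to: P(data | urn A) = (7/11)(6/10) = 0.38182; P(data | urn B) = (3/10)(2/9) = 0.066667; P(data | urn C) = (7/8)(6/7) = 0.75; P(data | urn D) = (6/10)(5/9) = 0.33333; P(data | urn E) = (2/8)(1/7) = 0.035714.
Weighting by the prior gives 3/13 · 0.38182 = 0.088112, 4/13 · 0.066667 = 0.020513, 1/13 · 0.75 = 0.057692, 1/13 · 0.33333 = 0.025641, 4/13 · 0.035714 = 0.010989; these sum to 0.20295.
Hence P(urn C | data) = (0.057692) / (0.20295) = 0.28427.

0.2843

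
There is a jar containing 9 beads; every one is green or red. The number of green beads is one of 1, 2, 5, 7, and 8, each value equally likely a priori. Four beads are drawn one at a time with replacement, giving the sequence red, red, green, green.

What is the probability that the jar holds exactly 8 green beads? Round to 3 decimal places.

0.070

The likelihood of the observed sequence under each hypothesis: P(data | r = 1) = (8/9)(8/9)(1/9)(1/9) = 0.0097546; P(data | r = 2) = (7/9)(7/9)(2/9)(2/9) = 0.029873; P(data | r = 5) = (4/9)(4/9)(5/9)(5/9) = 0.060966; P(data | r = 7) = (2/9)(2/9)(7/9)(7/9) = 0.029873; P(data | r = 8) = (1/9)(1/9)(8/9)(8/9) = 0.0097546.
Weighting by the prior gives 1/5 · 0.0097546 = 0.0019509, 1/5 · 0.029873 = 0.0059747, 1/5 · 0.060966 = 0.012193, 1/5 · 0.029873 = 0.0059747, 1/5 · 0.0097546 = 0.0019509; with total 0.028045.
So P(r = 8 | data) = (0.0019509) / (0.028045) = 0.069565.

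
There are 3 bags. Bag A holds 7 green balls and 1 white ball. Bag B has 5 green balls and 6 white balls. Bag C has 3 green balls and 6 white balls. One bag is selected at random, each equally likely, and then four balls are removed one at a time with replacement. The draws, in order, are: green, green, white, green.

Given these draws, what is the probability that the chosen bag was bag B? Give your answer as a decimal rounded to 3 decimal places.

Compute the likelihood of the observed sequence for each case: P(data | bag A) = (7/8)(7/8)(1/8)(7/8) = 0.08374; P(data | bag B) = (5/11)(5/11)(6/11)(5/11) = 0.051226; P(data | bag C) = (3/9)(3/9)(6/9)(3/9) = 0.024691.
The prior-weighted likelihoods are 1/3 · 0.08374 = 0.027913, 1/3 · 0.051226 = 0.017075, 1/3 · 0.024691 = 0.0082305; these sum to 0.053219.
By Bayes' rule, P(bag B | data) = (0.017075) / (0.053219) = 0.32085.

0.321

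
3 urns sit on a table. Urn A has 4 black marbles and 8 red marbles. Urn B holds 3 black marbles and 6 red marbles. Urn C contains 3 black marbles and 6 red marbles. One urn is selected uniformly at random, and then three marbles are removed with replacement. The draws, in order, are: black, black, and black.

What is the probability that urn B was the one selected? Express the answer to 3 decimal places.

0.333

Under each hypothesis, the probability of the observed sequence is: P(data | urn A) = (4/12)(4/12)(4/12) = 1/27; P(data | urn B) = (3/9)(3/9)(3/9) = 1/27; P(data | urn C) = (3/9)(3/9)(3/9) = 1/27.
Multiplying each by its prior: 1/3 · 1/27 = 1/81, 1/3 · 1/27 = 1/81, 1/3 · 1/27 = 1/81; these sum to 1/27.
Hence P(urn B | data) = (1/81) / (1/27) = 1/3.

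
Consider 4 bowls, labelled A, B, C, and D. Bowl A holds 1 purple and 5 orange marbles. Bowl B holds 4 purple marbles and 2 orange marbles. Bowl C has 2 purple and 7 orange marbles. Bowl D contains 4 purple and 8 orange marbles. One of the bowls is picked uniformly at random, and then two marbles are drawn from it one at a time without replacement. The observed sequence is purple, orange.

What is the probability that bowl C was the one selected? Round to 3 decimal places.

For each hypothesis, P(data | H) works out to: P(data | bowl A) = (1/6)(5/5) = 0.16667; P(data | bowl B) = (4/6)(2/5) = 0.26667; P(data | bowl C) = (2/9)(7/8) = 0.19444; P(data | bowl D) = (4/12)(8/11) = 0.24242.
Multiplying each by its prior: 1/4 · 0.16667 = 0.041667, 1/4 · 0.26667 = 0.066667, 1/4 · 0.19444 = 0.048611, 1/4 · 0.24242 = 0.060606; summing to 0.21755.
By Bayes' rule, P(bowl C | data) = (0.048611) / (0.21755) = 0.22345.

0.223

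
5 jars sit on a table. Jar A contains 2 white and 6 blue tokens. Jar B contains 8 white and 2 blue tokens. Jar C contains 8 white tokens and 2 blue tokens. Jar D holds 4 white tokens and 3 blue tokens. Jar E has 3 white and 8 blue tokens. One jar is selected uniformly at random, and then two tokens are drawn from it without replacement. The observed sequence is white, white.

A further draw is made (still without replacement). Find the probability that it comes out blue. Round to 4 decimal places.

0.3497

Compute the likelihood of the observed sequence for each case: P(data | jar A) = (2/8)(1/7) = 0.035714; P(data | jar B) = (8/10)(7/9) = 0.62222; P(data | jar C) = (8/10)(7/9) = 0.62222; P(data | jar D) = (4/7)(3/6) = 0.28571; P(data | jar E) = (3/11)(2/10) = 0.054545.
Weighting by the prior gives 1/5 · 0.035714 = 0.0071429, 1/5 · 0.62222 = 0.12444, 1/5 · 0.62222 = 0.12444, 1/5 · 0.28571 = 0.057143, 1/5 · 0.054545 = 0.010909; with total 0.32408.
Normalising, the posterior is P(jar A | data) = 0.02204, P(jar B | data) = 0.38399, P(jar C | data) = 0.38399, P(jar D | data) = 0.17632, P(jar E | data) = 0.033661.
So P(blue next | data) = Σ P(blue next | H) P(H | data) = (1)(0.02204) + (1/4)(0.38399) + (1/4)(0.38399) + (3/5)(0.17632) + (8/9)(0.033661) = 0.34975.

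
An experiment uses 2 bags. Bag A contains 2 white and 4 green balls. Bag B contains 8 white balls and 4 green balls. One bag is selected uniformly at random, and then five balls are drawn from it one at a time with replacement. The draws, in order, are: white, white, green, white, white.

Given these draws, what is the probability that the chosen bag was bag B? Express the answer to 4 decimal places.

0.8889

The likelihood of the observed sequence under each hypothesis: P(data | bag A) = (2/6)(2/6)(4/6)(2/6)(2/6) = 2/243; P(data | bag B) = (8/12)(8/12)(4/12)(8/12)(8/12) = 16/243.
The prior-weighted likelihoods are 1/2 · 2/243 = 1/243, 1/2 · 16/243 = 8/243; with total 1/27.
By Bayes' rule, P(bag B | data) = (8/243) / (1/27) = 8/9.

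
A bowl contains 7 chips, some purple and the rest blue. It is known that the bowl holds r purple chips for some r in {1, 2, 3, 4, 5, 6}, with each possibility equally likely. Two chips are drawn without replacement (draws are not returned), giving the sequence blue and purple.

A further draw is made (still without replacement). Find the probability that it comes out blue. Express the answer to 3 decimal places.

0.500

Under each hypothesis, the probability of the observed sequence is: P(data | r = 1) = (6/7)(1/6) = 1/7; P(data | r = 2) = (5/7)(2/6) = 5/21; P(data | r = 3) = (4/7)(3/6) = 2/7; P(data | r = 4) = (3/7)(4/6) = 2/7; P(data | r = 5) = (2/7)(5/6) = 5/21; P(data | r = 6) = (1/7)(6/6) = 1/7.
Weighting by the prior gives 1/6 · 1/7 = 1/42, 1/6 · 5/21 = 5/126, 1/6 · 2/7 = 1/21, 1/6 · 2/7 = 1/21, 1/6 · 5/21 = 5/126, 1/6 · 1/7 = 1/42; with total 2/9.
The posterior is then P(r = 1 | data) = 3/28, P(r = 2 | data) = 5/28, P(r = 3 | data) = 3/14, P(r = 4 | data) = 3/14, P(r = 5 | data) = 5/28, P(r = 6 | data) = 3/28.
So P(blue next | data) = Σ P(blue next | H) P(H | data) = (1)(3/28) + (4/5)(5/28) + (3/5)(3/14) + (2/5)(3/14) + (1/5)(5/28) + (0)(3/28) = 1/2.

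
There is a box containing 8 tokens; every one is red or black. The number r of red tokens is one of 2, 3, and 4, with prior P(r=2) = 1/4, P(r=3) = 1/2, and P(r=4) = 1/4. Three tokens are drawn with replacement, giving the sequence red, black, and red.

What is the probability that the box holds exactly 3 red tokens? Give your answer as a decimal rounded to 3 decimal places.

The likelihood of the observed sequence under each hypothesis: P(data | r = 2) = (2/8)(6/8)(2/8) = 0.046875; P(data | r = 3) = (3/8)(5/8)(3/8) = 0.087891; P(data | r = 4) = (4/8)(4/8)(4/8) = 0.125.
The prior-weighted likelihoods are 1/4 · 0.046875 = 0.011719, 1/2 · 0.087891 = 0.043945, 1/4 · 0.125 = 0.03125; these sum to 0.086914.
Therefore the posterior P(r = 3 | data) = (0.043945) / (0.086914) = 0.50562.

0.506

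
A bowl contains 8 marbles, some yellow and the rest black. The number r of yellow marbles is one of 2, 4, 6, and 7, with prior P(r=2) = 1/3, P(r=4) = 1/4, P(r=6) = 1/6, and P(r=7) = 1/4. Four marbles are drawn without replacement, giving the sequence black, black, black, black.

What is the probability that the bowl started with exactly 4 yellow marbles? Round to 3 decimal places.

Compute the likelihood of the observed sequence for each case: P(data | r = 2) = (6/8)(5/7)(4/6)(3/5) = 3/14; P(data | r = 4) = (4/8)(3/7)(2/6)(1/5) = 1/70; P(data | r = 6) = (2/8)(1/7)(0/6) = 0; P(data | r = 7) = (1/8)(0/7) = 0.
The prior-weighted likelihoods are 1/3 · 3/14 = 1/14, 1/4 · 1/70 = 1/280, 1/6 · 0 = 0, 1/4 · 0 = 0; summing to 3/40.
Hence P(r = 4 | data) = (1/280) / (3/40) = 1/21.

0.048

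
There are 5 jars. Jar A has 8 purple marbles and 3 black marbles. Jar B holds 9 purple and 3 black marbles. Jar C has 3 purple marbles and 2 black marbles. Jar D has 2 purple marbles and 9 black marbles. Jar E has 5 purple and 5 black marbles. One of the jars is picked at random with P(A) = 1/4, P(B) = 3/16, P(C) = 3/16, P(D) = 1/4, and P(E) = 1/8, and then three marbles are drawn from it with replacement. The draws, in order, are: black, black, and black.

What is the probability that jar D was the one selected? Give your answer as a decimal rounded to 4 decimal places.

0.7935

Under each hypothesis, the probability of the observed sequence is: P(data | jar A) = (3/11)(3/11)(3/11) = 0.020285; P(data | jar B) = (3/12)(3/12)(3/12) = 0.015625; P(data | jar C) = (2/5)(2/5)(2/5) = 0.064; P(data | jar D) = (9/11)(9/11)(9/11) = 0.54771; P(data | jar E) = (5/10)(5/10)(5/10) = 0.125.
Weighting by the prior gives 1/4 · 0.020285 = 0.0050714, 3/16 · 0.015625 = 0.0029297, 3/16 · 0.064 = 0.012, 1/4 · 0.54771 = 0.13693, 1/8 · 0.125 = 0.015625; summing to 0.17255.
Therefore the posterior P(jar D | data) = (0.13693) / (0.17255) = 0.79354.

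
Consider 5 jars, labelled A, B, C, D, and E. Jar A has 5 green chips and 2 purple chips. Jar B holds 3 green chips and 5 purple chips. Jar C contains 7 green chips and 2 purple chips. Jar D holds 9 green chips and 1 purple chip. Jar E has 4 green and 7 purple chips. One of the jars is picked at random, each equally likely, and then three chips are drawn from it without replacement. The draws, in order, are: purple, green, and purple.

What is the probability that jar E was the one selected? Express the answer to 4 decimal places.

0.4005

For each hypothesis, P(data | H) works out to: P(data | jar A) = (2/7)(5/6)(1/5) = 0.047619; P(data | jar B) = (5/8)(3/7)(4/6) = 0.17857; P(data | jar C) = (2/9)(7/8)(1/7) = 0.027778; P(data | jar D) = (1/10)(9/9)(0/8) = 0; P(data | jar E) = (7/11)(4/10)(6/9) = 0.1697.
Weighting by the prior gives 1/5 · 0.047619 = 0.0095238, 1/5 · 0.17857 = 0.035714, 1/5 · 0.027778 = 0.0055556, 1/5 · 0 = 0, 1/5 · 0.1697 = 0.033939; summing to 0.084733.
So P(jar E | data) = (0.033939) / (0.084733) = 0.40054.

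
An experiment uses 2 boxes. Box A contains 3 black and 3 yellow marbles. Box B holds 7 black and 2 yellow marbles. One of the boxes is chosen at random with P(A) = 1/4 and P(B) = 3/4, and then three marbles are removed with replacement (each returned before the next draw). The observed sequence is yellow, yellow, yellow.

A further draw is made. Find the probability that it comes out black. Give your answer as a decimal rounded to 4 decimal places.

Compute the likelihood of the observed sequence for each case: P(data | box A) = (3/6)(3/6)(3/6) = 0.125; P(data | box B) = (2/9)(2/9)(2/9) = 0.010974.
Multiplying each by its prior: 1/4 · 0.125 = 0.03125, 3/4 · 0.010974 = 0.0082305; with total 0.03948.
Dividing through by the total gives posterior P(box A | data) = 0.79153, P(box B | data) = 0.20847.
So P(black next | data) = Σ P(black next | H) P(H | data) = (1/2)(0.79153) + (7/9)(0.20847) = 0.55791.

0.5579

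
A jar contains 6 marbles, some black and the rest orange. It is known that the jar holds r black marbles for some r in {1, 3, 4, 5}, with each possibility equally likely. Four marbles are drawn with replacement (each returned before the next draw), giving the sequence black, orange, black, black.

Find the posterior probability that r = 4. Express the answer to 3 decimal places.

0.378

The likelihood of the observed sequence under each hypothesis: P(data | r = 1) = (1/6)(5/6)(1/6)(1/6) = 0.003858; P(data | r = 3) = (3/6)(3/6)(3/6)(3/6) = 0.0625; P(data | r = 4) = (4/6)(2/6)(4/6)(4/6) = 0.098765; P(data | r = 5) = (5/6)(1/6)(5/6)(5/6) = 0.096451.
Weighting by the prior gives 1/4 · 0.003858 = 0.00096451, 1/4 · 0.0625 = 0.015625, 1/4 · 0.098765 = 0.024691, 1/4 · 0.096451 = 0.024113; summing to 0.065394.
Therefore the posterior P(r = 4 | data) = (0.024691) / (0.065394) = 0.37758.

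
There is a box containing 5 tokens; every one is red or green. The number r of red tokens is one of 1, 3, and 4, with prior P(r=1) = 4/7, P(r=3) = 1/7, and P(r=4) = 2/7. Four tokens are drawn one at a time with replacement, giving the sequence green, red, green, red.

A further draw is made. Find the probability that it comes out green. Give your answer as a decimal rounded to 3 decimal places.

0.545

Under each hypothesis, the probability of the observed sequence is: P(data | r = 1) = (4/5)(1/5)(4/5)(1/5) = 0.0256; P(data | r = 3) = (2/5)(3/5)(2/5)(3/5) = 0.0576; P(data | r = 4) = (1/5)(4/5)(1/5)(4/5) = 0.0256.
Multiplying each by its prior: 4/7 · 0.0256 = 0.014629, 1/7 · 0.0576 = 0.0082286, 2/7 · 0.0256 = 0.0073143; with total 0.030171.
Dividing through by the total gives posterior P(r = 1 | data) = 0.48485, P(r = 3 | data) = 0.27273, P(r = 4 | data) = 0.24242.
So P(green next | data) = Σ P(green next | H) P(H | data) = (4/5)(0.48485) + (2/5)(0.27273) + (1/5)(0.24242) = 0.54545.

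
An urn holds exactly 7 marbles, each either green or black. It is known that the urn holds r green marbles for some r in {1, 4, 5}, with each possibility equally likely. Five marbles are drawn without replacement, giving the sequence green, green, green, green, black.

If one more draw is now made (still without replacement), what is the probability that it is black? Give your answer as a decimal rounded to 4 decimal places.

0.6154

Compute the likelihood of the observed sequence for each case: P(data | r = 1) = (1/7)(0/6) = 0; P(data | r = 4) = (4/7)(3/6)(2/5)(1/4)(3/3) = 1/35; P(data | r = 5) = (5/7)(4/6)(3/5)(2/4)(2/3) = 2/21.
Weighting by the prior gives 1/3 · 0 = 0, 1/3 · 1/35 = 1/105, 1/3 · 2/21 = 2/63; these sum to 13/315.
Dividing through by the total gives posterior P(r = 1 | data) = 0, P(r = 4 | data) = 3/13, P(r = 5 | data) = 10/13.
So P(black next | data) = Σ P(black next | H) P(H | data) = (1)(3/13) + (1/2)(10/13) = 8/13.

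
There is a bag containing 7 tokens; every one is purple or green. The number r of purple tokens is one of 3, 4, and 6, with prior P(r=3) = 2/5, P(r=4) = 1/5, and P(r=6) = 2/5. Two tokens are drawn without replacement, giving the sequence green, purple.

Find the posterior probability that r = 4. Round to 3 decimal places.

Under each hypothesis, the probability of the observed sequence is: P(data | r = 3) = (4/7)(3/6) = 2/7; P(data | r = 4) = (3/7)(4/6) = 2/7; P(data | r = 6) = (1/7)(6/6) = 1/7.
Weighting by the prior gives 2/5 · 2/7 = 4/35, 1/5 · 2/7 = 2/35, 2/5 · 1/7 = 2/35; these sum to 8/35.
Hence P(r = 4 | data) = (2/35) / (8/35) = 1/4.

0.250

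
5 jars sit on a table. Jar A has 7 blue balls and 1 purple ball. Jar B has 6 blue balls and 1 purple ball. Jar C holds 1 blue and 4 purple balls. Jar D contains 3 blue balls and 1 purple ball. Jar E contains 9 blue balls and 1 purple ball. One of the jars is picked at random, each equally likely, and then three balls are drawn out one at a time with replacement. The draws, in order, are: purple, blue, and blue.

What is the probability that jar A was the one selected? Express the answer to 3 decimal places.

0.211

Compute the likelihood of the observed sequence for each case: P(data | jar A) = (1/8)(7/8)(7/8) = 0.095703; P(data | jar B) = (1/7)(6/7)(6/7) = 0.10496; P(data | jar C) = (4/5)(1/5)(1/5) = 0.032; P(data | jar D) = (1/4)(3/4)(3/4) = 0.14062; P(data | jar E) = (1/10)(9/10)(9/10) = 0.081.
Multiplying each by its prior: 1/5 · 0.095703 = 0.019141, 1/5 · 0.10496 = 0.020991, 1/5 · 0.032 = 0.0064, 1/5 · 0.14062 = 0.028125, 1/5 · 0.081 = 0.0162; these sum to 0.090857.
By Bayes' rule, P(jar A | data) = (0.019141) / (0.090857) = 0.21067.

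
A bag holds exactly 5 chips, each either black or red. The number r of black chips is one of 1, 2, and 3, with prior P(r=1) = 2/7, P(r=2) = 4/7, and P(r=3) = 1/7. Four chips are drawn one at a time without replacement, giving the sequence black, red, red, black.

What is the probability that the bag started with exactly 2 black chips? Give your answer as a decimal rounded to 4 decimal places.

0.8000

Under each hypothesis, the probability of the observed sequence is: P(data | r = 1) = (1/5)(4/4)(3/3)(0/2) = 0; P(data | r = 2) = (2/5)(3/4)(2/3)(1/2) = 1/10; P(data | r = 3) = (3/5)(2/4)(1/3)(2/2) = 1/10.
Weighting by the prior gives 2/7 · 0 = 0, 4/7 · 1/10 = 2/35, 1/7 · 1/10 = 1/70; these sum to 1/14.
By Bayes' rule, P(r = 2 | data) = (2/35) / (1/14) = 4/5.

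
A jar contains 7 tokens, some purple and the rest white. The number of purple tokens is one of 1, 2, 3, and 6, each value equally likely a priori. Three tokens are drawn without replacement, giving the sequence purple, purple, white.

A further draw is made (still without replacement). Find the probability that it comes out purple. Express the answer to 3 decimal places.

0.563

Under each hypothesis, the probability of the observed sequence is: P(data | r = 1) = (1/7)(0/6) = 0; P(data | r = 2) = (2/7)(1/6)(5/5) = 1/21; P(data | r = 3) = (3/7)(2/6)(4/5) = 4/35; P(data | r = 6) = (6/7)(5/6)(1/5) = 1/7.
Multiplying each by its prior: 1/4 · 0 = 0, 1/4 · 1/21 = 1/84, 1/4 · 4/35 = 1/35, 1/4 · 1/7 = 1/28; these sum to 8/105.
Normalising, the posterior is P(r = 1 | data) = 0, P(r = 2 | data) = 5/32, P(r = 3 | data) = 3/8, P(r = 6 | data) = 15/32.
The predictive probability is P(purple next | data) = (0)(5/32) + (1/4)(3/8) + (1)(15/32) = 9/16.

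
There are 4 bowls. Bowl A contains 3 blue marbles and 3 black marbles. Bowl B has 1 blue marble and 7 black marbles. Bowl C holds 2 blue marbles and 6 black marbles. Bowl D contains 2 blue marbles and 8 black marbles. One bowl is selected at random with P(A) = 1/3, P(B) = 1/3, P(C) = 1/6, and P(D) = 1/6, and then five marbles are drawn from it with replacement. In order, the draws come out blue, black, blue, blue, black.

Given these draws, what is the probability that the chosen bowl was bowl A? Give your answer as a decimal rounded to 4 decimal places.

0.7872

Under each hypothesis, the probability of the observed sequence is: P(data | bowl A) = (3/6)(3/6)(3/6)(3/6)(3/6) = 0.03125; P(data | bowl B) = (1/8)(7/8)(1/8)(1/8)(7/8) = 0.0014954; P(data | bowl C) = (2/8)(6/8)(2/8)(2/8)(6/8) = 0.0087891; P(data | bowl D) = (2/10)(8/10)(2/10)(2/10)(8/10) = 0.00512.
The prior-weighted likelihoods are 1/3 · 0.03125 = 0.010417, 1/3 · 0.0014954 = 0.00049845, 1/6 · 0.0087891 = 0.0014648, 1/6 · 0.00512 = 0.00085333; summing to 0.013233.
Hence P(bowl A | data) = (0.010417) / (0.013233) = 0.78716.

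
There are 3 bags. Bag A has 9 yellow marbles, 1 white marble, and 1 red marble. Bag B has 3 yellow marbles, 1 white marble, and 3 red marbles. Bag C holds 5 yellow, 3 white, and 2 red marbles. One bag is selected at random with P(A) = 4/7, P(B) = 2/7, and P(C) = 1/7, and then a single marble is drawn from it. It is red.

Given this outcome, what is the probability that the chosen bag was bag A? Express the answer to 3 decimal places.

0.256

For each hypothesis, P(data | H) works out to: P(data | bag A) = (1/11) = 0.090909; P(data | bag B) = (3/7) = 0.42857; P(data | bag C) = (2/10) = 0.2.
Multiplying each by its prior: 4/7 · 0.090909 = 0.051948, 2/7 · 0.42857 = 0.12245, 1/7 · 0.2 = 0.028571; summing to 0.20297.
By Bayes' rule, P(bag A | data) = (0.051948) / (0.20297) = 0.25594.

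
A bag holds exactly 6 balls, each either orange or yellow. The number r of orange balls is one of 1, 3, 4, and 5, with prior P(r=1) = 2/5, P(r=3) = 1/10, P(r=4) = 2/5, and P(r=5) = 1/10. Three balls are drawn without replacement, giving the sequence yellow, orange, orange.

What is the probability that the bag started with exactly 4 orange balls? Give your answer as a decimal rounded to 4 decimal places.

Compute the likelihood of the observed sequence for each case: P(data | r = 1) = (5/6)(1/5)(0/4) = 0; P(data | r = 3) = (3/6)(3/5)(2/4) = 3/20; P(data | r = 4) = (2/6)(4/5)(3/4) = 1/5; P(data | r = 5) = (1/6)(5/5)(4/4) = 1/6.
Weighting by the prior gives 2/5 · 0 = 0, 1/10 · 3/20 = 3/200, 2/5 · 1/5 = 2/25, 1/10 · 1/6 = 1/60; with total 67/600.
By Bayes' rule, P(r = 4 | data) = (2/25) / (67/600) = 48/67.

0.7164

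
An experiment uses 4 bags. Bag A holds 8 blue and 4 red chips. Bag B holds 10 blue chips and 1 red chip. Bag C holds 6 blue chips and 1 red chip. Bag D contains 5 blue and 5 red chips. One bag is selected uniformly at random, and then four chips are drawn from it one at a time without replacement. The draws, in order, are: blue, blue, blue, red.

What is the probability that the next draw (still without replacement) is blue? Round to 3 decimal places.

For each hypothesis, P(data | H) works out to: P(data | bag A) = (8/12)(7/11)(6/10)(4/9) = 0.11313; P(data | bag B) = (10/11)(9/10)(8/9)(1/8) = 0.090909; P(data | bag C) = (6/7)(5/6)(4/5)(1/4) = 0.14286; P(data | bag D) = (5/10)(4/9)(3/8)(5/7) = 0.059524.
The prior-weighted likelihoods are 1/4 · 0.11313 = 0.028283, 1/4 · 0.090909 = 0.022727, 1/4 · 0.14286 = 0.035714, 1/4 · 0.059524 = 0.014881; summing to 0.10161.
Normalising, the posterior is P(bag A | data) = 0.27836, P(bag B | data) = 0.22368, P(bag C | data) = 0.3515, P(bag D | data) = 0.14646.
Averaging over the posterior, P(blue next | data) = (5/8)(0.27836) + (1)(0.22368) + (1)(0.3515) + (1/3)(0.14646) = 0.79798.

0.798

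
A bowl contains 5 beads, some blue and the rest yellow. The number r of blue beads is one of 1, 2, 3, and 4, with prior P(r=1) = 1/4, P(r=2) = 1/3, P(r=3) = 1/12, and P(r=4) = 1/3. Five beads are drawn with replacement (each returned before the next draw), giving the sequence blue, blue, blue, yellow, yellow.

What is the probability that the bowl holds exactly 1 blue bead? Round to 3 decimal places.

0.069

The likelihood of the observed sequence under each hypothesis: P(data | r = 1) = (1/5)(1/5)(1/5)(4/5)(4/5) = 0.00512; P(data | r = 2) = (2/5)(2/5)(2/5)(3/5)(3/5) = 0.02304; P(data | r = 3) = (3/5)(3/5)(3/5)(2/5)(2/5) = 0.03456; P(data | r = 4) = (4/5)(4/5)(4/5)(1/5)(1/5) = 0.02048.
Weighting by the prior gives 1/4 · 0.00512 = 0.00128, 1/3 · 0.02304 = 0.00768, 1/12 · 0.03456 = 0.00288, 1/3 · 0.02048 = 0.0068267; these sum to 0.018667.
So P(r = 1 | data) = (0.00128) / (0.018667) = 0.068571.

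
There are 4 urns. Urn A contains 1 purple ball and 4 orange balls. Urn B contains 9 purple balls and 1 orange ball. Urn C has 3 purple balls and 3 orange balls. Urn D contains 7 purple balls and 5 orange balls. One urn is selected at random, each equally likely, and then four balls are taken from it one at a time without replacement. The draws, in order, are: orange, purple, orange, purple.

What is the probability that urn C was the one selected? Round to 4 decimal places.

0.5858

For each hypothesis, P(data | H) works out to: P(data | urn A) = (4/5)(1/4)(3/3)(0/2) = 0; P(data | urn B) = (1/10)(9/9)(0/8) = 0; P(data | urn C) = (3/6)(3/5)(2/4)(2/3) = 0.1; P(data | urn D) = (5/12)(7/11)(4/10)(6/9) = 0.070707.
Multiplying each by its prior: 1/4 · 0 = 0, 1/4 · 0 = 0, 1/4 · 0.1 = 0.025, 1/4 · 0.070707 = 0.017677; summing to 0.042677.
So P(urn C | data) = (0.025) / (0.042677) = 0.5858.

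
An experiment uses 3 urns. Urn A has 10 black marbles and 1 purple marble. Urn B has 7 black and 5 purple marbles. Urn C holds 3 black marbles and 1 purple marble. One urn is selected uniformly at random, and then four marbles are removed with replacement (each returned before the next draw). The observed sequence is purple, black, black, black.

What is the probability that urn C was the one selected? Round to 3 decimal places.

0.411

For each hypothesis, P(data | H) works out to: P(data | urn A) = (1/11)(10/11)(10/11)(10/11) = 0.068301; P(data | urn B) = (5/12)(7/12)(7/12)(7/12) = 0.082706; P(data | urn C) = (1/4)(3/4)(3/4)(3/4) = 0.10547.
The prior-weighted likelihoods are 1/3 · 0.068301 = 0.022767, 1/3 · 0.082706 = 0.027569, 1/3 · 0.10547 = 0.035156; summing to 0.085492.
By Bayes' rule, P(urn C | data) = (0.035156) / (0.085492) = 0.41122.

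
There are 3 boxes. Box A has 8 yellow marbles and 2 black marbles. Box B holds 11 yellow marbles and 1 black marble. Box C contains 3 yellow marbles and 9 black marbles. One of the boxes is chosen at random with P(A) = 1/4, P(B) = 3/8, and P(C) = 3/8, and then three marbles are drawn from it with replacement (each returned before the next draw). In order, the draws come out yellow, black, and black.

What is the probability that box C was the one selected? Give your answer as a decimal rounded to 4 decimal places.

The likelihood of the observed sequence under each hypothesis: P(data | box A) = (8/10)(2/10)(2/10) = 0.032; P(data | box B) = (11/12)(1/12)(1/12) = 0.0063657; P(data | box C) = (3/12)(9/12)(9/12) = 0.14062.
Multiplying each by its prior: 1/4 · 0.032 = 0.008, 3/8 · 0.0063657 = 0.0023872, 3/8 · 0.14062 = 0.052734; these sum to 0.063122.
By Bayes' rule, P(box C | data) = (0.052734) / (0.063122) = 0.83544.

0.8354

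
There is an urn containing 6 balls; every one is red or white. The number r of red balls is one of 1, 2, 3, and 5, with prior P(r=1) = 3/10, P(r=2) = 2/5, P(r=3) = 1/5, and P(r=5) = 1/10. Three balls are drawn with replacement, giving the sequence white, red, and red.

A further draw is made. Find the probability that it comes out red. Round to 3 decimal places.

Under each hypothesis, the probability of the observed sequence is: P(data | r = 1) = (5/6)(1/6)(1/6) = 0.023148; P(data | r = 2) = (4/6)(2/6)(2/6) = 0.074074; P(data | r = 3) = (3/6)(3/6)(3/6) = 0.125; P(data | r = 5) = (1/6)(5/6)(5/6) = 0.11574.
Weighting by the prior gives 3/10 · 0.023148 = 0.0069444, 2/5 · 0.074074 = 0.02963, 1/5 · 0.125 = 0.025, 1/10 · 0.11574 = 0.011574; these sum to 0.073148.
The posterior is then P(r = 1 | data) = 0.094937, P(r = 2 | data) = 0.40506, P(r = 3 | data) = 0.34177, P(r = 5 | data) = 0.15823.
The predictive probability is P(red next | data) = (1/6)(0.094937) + (1/3)(0.40506) + (1/2)(0.34177) + (5/6)(0.15823) = 0.45359.

0.454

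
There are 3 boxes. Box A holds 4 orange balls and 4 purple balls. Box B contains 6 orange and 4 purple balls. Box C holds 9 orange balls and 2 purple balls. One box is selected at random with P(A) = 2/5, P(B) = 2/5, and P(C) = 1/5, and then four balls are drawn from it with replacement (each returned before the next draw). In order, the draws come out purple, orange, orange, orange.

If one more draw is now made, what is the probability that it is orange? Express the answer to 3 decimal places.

Compute the likelihood of the observed sequence for each case: P(data | box A) = (4/8)(4/8)(4/8)(4/8) = 0.0625; P(data | box B) = (4/10)(6/10)(6/10)(6/10) = 0.0864; P(data | box C) = (2/11)(9/11)(9/11)(9/11) = 0.099583.
Weighting by the prior gives 2/5 · 0.0625 = 0.025, 2/5 · 0.0864 = 0.03456, 1/5 · 0.099583 = 0.019917; with total 0.079477.
Dividing through by the total gives posterior P(box A | data) = 0.31456, P(box B | data) = 0.43484, P(box C | data) = 0.2506.
So P(orange next | data) = Σ P(orange next | H) P(H | data) = (1/2)(0.31456) + (3/5)(0.43484) + (9/11)(0.2506) = 0.62322.

0.623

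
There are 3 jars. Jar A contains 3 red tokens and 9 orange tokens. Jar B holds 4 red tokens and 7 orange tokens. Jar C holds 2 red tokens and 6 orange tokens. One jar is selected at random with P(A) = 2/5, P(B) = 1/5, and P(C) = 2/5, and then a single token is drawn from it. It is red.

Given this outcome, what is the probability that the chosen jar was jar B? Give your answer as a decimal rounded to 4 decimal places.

0.2667

The likelihood of this draw under each hypothesis: P(data | jar A) = (3/12) = 1/4; P(data | jar B) = (4/11) = 4/11; P(data | jar C) = (2/8) = 1/4.
Weighting by the prior gives 2/5 · 1/4 = 1/10, 1/5 · 4/11 = 4/55, 2/5 · 1/4 = 1/10; summing to 3/11.
Therefore the posterior P(jar B | data) = (4/55) / (3/11) = 4/15.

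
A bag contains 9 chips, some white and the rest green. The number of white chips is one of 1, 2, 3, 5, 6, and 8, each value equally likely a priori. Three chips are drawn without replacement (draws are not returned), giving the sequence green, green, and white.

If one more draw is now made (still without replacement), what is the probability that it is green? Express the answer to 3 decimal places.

0.650

The likelihood of the observed sequence under each hypothesis: P(data | r = 1) = (8/9)(7/8)(1/7) = 0.11111; P(data | r = 2) = (7/9)(6/8)(2/7) = 0.16667; P(data | r = 3) = (6/9)(5/8)(3/7) = 0.17857; P(data | r = 5) = (4/9)(3/8)(5/7) = 0.11905; P(data | r = 6) = (3/9)(2/8)(6/7) = 0.071429; P(data | r = 8) = (1/9)(0/8) = 0.
The prior-weighted likelihoods are 1/6 · 0.11111 = 0.018519, 1/6 · 0.16667 = 0.027778, 1/6 · 0.17857 = 0.029762, 1/6 · 0.11905 = 0.019841, 1/6 · 0.071429 = 0.011905, 1/6 · 0 = 0; these sum to 0.1078.
The posterior is then P(r = 1 | data) = 0.17178, P(r = 2 | data) = 0.25767, P(r = 3 | data) = 0.27607, P(r = 5 | data) = 0.18405, P(r = 6 | data) = 0.11043, P(r = 8 | data) = 0.
Averaging over the posterior, P(green next | data) = (1)(0.17178) + (5/6)(0.25767) + (2/3)(0.27607) + (1/3)(0.18405) + (1/6)(0.11043) = 0.65031.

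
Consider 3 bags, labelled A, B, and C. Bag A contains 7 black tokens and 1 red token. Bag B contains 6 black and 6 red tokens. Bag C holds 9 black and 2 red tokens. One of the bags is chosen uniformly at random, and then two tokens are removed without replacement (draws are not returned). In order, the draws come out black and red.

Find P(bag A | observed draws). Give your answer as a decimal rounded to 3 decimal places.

For each hypothesis, P(data | H) works out to: P(data | bag A) = (7/8)(1/7) = 0.125; P(data | bag B) = (6/12)(6/11) = 0.27273; P(data | bag C) = (9/11)(2/10) = 0.16364.
Multiplying each by its prior: 1/3 · 0.125 = 0.041667, 1/3 · 0.27273 = 0.090909, 1/3 · 0.16364 = 0.054545; summing to 0.18712.
By Bayes' rule, P(bag A | data) = (0.041667) / (0.18712) = 0.22267.

0.223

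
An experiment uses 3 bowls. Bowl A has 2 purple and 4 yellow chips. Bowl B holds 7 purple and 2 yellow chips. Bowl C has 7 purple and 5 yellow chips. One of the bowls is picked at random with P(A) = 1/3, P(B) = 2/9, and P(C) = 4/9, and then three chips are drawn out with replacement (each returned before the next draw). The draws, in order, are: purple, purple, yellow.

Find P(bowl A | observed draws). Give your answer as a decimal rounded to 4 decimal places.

0.2100

Under each hypothesis, the probability of the observed sequence is: P(data | bowl A) = (2/6)(2/6)(4/6) = 0.074074; P(data | bowl B) = (7/9)(7/9)(2/9) = 0.13443; P(data | bowl C) = (7/12)(7/12)(5/12) = 0.14178.
Weighting by the prior gives 1/3 · 0.074074 = 0.024691, 2/9 · 0.13443 = 0.029873, 4/9 · 0.14178 = 0.063014; summing to 0.11758.
Therefore the posterior P(bowl A | data) = (0.024691) / (0.11758) = 0.21.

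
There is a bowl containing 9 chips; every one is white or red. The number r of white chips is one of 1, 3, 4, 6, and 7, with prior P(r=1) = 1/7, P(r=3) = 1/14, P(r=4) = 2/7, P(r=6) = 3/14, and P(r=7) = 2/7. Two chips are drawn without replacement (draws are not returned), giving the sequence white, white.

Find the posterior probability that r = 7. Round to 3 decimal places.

Under each hypothesis, the probability of the observed sequence is: P(data | r = 1) = (1/9)(0/8) = 0; P(data | r = 3) = (3/9)(2/8) = 1/12; P(data | r = 4) = (4/9)(3/8) = 1/6; P(data | r = 6) = (6/9)(5/8) = 5/12; P(data | r = 7) = (7/9)(6/8) = 7/12.
Multiplying each by its prior: 1/7 · 0 = 0, 1/14 · 1/12 = 1/168, 2/7 · 1/6 = 1/21, 3/14 · 5/12 = 5/56, 2/7 · 7/12 = 1/6; with total 13/42.
Therefore the posterior P(r = 7 | data) = (1/6) / (13/42) = 7/13.

0.538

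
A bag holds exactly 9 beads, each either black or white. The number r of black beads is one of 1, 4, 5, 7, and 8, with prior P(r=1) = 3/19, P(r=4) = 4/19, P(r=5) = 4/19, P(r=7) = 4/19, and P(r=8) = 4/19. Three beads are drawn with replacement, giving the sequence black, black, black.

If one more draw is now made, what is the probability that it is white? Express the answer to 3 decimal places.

The likelihood of the observed sequence under each hypothesis: P(data | r = 1) = (1/9)(1/9)(1/9) = 0.0013717; P(data | r = 4) = (4/9)(4/9)(4/9) = 0.087791; P(data | r = 5) = (5/9)(5/9)(5/9) = 0.17147; P(data | r = 7) = (7/9)(7/9)(7/9) = 0.47051; P(data | r = 8) = (8/9)(8/9)(8/9) = 0.70233.
Weighting by the prior gives 3/19 · 0.0013717 = 0.00021659, 4/19 · 0.087791 = 0.018482, 4/19 · 0.17147 = 0.036098, 4/19 · 0.47051 = 0.099054, 4/19 · 0.70233 = 0.14786; these sum to 0.30171.
The posterior is then P(r = 1 | data) = 0.00071788, P(r = 4 | data) = 0.061259, P(r = 5 | data) = 0.11965, P(r = 7 | data) = 0.32831, P(r = 8 | data) = 0.49007.
So P(white next | data) = Σ P(white next | H) P(H | data) = (8/9)(0.00071788) + (5/9)(0.061259) + (4/9)(0.11965) + (2/9)(0.32831) + (1/9)(0.49007) = 0.21526.

0.215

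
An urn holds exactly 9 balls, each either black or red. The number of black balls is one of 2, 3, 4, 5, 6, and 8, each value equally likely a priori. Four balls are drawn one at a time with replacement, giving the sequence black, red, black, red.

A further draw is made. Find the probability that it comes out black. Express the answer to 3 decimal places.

Compute the likelihood of the observed sequence for each case: P(data | r = 2) = (2/9)(7/9)(2/9)(7/9) = 0.029873; P(data | r = 3) = (3/9)(6/9)(3/9)(6/9) = 0.049383; P(data | r = 4) = (4/9)(5/9)(4/9)(5/9) = 0.060966; P(data | r = 5) = (5/9)(4/9)(5/9)(4/9) = 0.060966; P(data | r = 6) = (6/9)(3/9)(6/9)(3/9) = 0.049383; P(data | r = 8) = (8/9)(1/9)(8/9)(1/9) = 0.0097546.
Weighting by the prior gives 1/6 · 0.029873 = 0.0049789, 1/6 · 0.049383 = 0.0082305, 1/6 · 0.060966 = 0.010161, 1/6 · 0.060966 = 0.010161, 1/6 · 0.049383 = 0.0082305, 1/6 · 0.0097546 = 0.0016258; with total 0.043388.
Normalising, the posterior is P(r = 2 | data) = 0.11475, P(r = 3 | data) = 0.1897, P(r = 4 | data) = 0.23419, P(r = 5 | data) = 0.23419, P(r = 6 | data) = 0.1897, P(r = 8 | data) = 0.037471.
The predictive probability is P(black next | data) = (2/9)(0.11475) + (1/3)(0.1897) + (4/9)(0.23419) + (5/9)(0.23419) + (2/3)(0.1897) + (8/9)(0.037471) = 0.4827.

0.483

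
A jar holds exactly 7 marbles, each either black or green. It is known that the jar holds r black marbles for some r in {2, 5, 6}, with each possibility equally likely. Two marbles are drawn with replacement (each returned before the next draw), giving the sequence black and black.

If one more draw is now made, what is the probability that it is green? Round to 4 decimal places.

0.2330

Compute the likelihood of the observed sequence for each case: P(data | r = 2) = (2/7)(2/7) = 4/49; P(data | r = 5) = (5/7)(5/7) = 25/49; P(data | r = 6) = (6/7)(6/7) = 36/49.
Multiplying each by its prior: 1/3 · 4/49 = 4/147, 1/3 · 25/49 = 25/147, 1/3 · 36/49 = 12/49; summing to 65/147.
Normalising, the posterior is P(r = 2 | data) = 4/65, P(r = 5 | data) = 5/13, P(r = 6 | data) = 36/65.
Averaging over the posterior, P(green next | data) = (5/7)(4/65) + (2/7)(5/13) + (1/7)(36/65) = 106/455.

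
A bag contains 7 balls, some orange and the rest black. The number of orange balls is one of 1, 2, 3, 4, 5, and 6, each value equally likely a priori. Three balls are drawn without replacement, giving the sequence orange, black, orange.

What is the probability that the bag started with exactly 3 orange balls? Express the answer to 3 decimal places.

0.171

For each hypothesis, P(data | H) works out to: P(data | r = 1) = (1/7)(6/6)(0/5) = 0; P(data | r = 2) = (2/7)(5/6)(1/5) = 1/21; P(data | r = 3) = (3/7)(4/6)(2/5) = 4/35; P(data | r = 4) = (4/7)(3/6)(3/5) = 6/35; P(data | r = 5) = (5/7)(2/6)(4/5) = 4/21; P(data | r = 6) = (6/7)(1/6)(5/5) = 1/7.
The prior-weighted likelihoods are 1/6 · 0 = 0, 1/6 · 1/21 = 1/126, 1/6 · 4/35 = 2/105, 1/6 · 6/35 = 1/35, 1/6 · 4/21 = 2/63, 1/6 · 1/7 = 1/42; these sum to 1/9.
Hence P(r = 3 | data) = (2/105) / (1/9) = 6/35.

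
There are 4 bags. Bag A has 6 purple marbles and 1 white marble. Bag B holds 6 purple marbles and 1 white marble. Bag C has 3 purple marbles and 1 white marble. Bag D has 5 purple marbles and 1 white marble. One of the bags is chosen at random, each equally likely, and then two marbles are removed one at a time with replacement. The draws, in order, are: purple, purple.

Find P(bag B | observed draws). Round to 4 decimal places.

Under each hypothesis, the probability of the observed sequence is: P(data | bag A) = (6/7)(6/7) = 0.73469; P(data | bag B) = (6/7)(6/7) = 0.73469; P(data | bag C) = (3/4)(3/4) = 0.5625; P(data | bag D) = (5/6)(5/6) = 0.69444.
Multiplying each by its prior: 1/4 · 0.73469 = 0.18367, 1/4 · 0.73469 = 0.18367, 1/4 · 0.5625 = 0.14062, 1/4 · 0.69444 = 0.17361; with total 0.68158.
Therefore the posterior P(bag B | data) = (0.18367) / (0.68158) = 0.26948.

0.2695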